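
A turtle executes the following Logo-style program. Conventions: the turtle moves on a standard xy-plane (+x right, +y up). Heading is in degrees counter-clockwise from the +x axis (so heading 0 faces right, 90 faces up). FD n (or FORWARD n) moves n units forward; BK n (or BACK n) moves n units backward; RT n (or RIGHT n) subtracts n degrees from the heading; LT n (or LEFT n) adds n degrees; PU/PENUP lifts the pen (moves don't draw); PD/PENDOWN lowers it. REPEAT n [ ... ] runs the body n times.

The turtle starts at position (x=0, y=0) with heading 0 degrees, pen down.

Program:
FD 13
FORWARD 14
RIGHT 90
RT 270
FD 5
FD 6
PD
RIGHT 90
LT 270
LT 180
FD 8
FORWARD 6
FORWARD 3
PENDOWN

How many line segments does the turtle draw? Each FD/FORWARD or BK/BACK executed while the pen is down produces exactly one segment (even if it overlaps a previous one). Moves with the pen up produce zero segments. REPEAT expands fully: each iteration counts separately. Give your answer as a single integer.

Answer: 7

Derivation:
Executing turtle program step by step:
Start: pos=(0,0), heading=0, pen down
FD 13: (0,0) -> (13,0) [heading=0, draw]
FD 14: (13,0) -> (27,0) [heading=0, draw]
RT 90: heading 0 -> 270
RT 270: heading 270 -> 0
FD 5: (27,0) -> (32,0) [heading=0, draw]
FD 6: (32,0) -> (38,0) [heading=0, draw]
PD: pen down
RT 90: heading 0 -> 270
LT 270: heading 270 -> 180
LT 180: heading 180 -> 0
FD 8: (38,0) -> (46,0) [heading=0, draw]
FD 6: (46,0) -> (52,0) [heading=0, draw]
FD 3: (52,0) -> (55,0) [heading=0, draw]
PD: pen down
Final: pos=(55,0), heading=0, 7 segment(s) drawn
Segments drawn: 7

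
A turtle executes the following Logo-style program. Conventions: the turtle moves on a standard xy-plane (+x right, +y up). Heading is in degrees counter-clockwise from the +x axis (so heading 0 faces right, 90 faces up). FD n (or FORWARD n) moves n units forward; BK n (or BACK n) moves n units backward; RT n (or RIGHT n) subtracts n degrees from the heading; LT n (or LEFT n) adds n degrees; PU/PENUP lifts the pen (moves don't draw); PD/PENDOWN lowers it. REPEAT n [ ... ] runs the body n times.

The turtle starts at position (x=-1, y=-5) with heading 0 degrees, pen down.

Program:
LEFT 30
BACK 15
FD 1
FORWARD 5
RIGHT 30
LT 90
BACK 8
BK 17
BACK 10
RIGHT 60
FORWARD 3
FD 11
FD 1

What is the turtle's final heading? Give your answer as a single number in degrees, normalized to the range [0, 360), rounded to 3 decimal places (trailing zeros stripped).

Executing turtle program step by step:
Start: pos=(-1,-5), heading=0, pen down
LT 30: heading 0 -> 30
BK 15: (-1,-5) -> (-13.99,-12.5) [heading=30, draw]
FD 1: (-13.99,-12.5) -> (-13.124,-12) [heading=30, draw]
FD 5: (-13.124,-12) -> (-8.794,-9.5) [heading=30, draw]
RT 30: heading 30 -> 0
LT 90: heading 0 -> 90
BK 8: (-8.794,-9.5) -> (-8.794,-17.5) [heading=90, draw]
BK 17: (-8.794,-17.5) -> (-8.794,-34.5) [heading=90, draw]
BK 10: (-8.794,-34.5) -> (-8.794,-44.5) [heading=90, draw]
RT 60: heading 90 -> 30
FD 3: (-8.794,-44.5) -> (-6.196,-43) [heading=30, draw]
FD 11: (-6.196,-43) -> (3.33,-37.5) [heading=30, draw]
FD 1: (3.33,-37.5) -> (4.196,-37) [heading=30, draw]
Final: pos=(4.196,-37), heading=30, 9 segment(s) drawn

Answer: 30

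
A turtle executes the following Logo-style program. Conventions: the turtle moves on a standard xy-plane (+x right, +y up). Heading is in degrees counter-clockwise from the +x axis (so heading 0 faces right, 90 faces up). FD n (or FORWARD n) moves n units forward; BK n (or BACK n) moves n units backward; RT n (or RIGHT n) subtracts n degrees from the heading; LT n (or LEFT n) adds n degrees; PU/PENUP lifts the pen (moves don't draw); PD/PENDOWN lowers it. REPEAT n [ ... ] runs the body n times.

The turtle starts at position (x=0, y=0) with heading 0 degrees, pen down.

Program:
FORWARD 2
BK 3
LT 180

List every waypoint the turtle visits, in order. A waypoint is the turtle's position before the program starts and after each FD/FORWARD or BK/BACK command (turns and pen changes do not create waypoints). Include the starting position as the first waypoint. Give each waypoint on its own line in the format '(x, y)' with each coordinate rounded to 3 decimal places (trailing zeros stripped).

Answer: (0, 0)
(2, 0)
(-1, 0)

Derivation:
Executing turtle program step by step:
Start: pos=(0,0), heading=0, pen down
FD 2: (0,0) -> (2,0) [heading=0, draw]
BK 3: (2,0) -> (-1,0) [heading=0, draw]
LT 180: heading 0 -> 180
Final: pos=(-1,0), heading=180, 2 segment(s) drawn
Waypoints (3 total):
(0, 0)
(2, 0)
(-1, 0)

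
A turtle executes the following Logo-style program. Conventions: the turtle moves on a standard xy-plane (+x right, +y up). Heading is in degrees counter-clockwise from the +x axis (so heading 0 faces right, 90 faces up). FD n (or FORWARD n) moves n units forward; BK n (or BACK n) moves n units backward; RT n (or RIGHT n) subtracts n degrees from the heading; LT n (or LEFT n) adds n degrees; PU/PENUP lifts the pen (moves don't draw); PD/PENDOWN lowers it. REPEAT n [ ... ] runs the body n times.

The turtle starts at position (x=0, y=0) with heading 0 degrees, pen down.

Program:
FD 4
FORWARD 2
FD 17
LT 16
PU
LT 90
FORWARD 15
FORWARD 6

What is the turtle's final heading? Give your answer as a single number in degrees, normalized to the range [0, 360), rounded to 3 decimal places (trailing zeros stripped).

Executing turtle program step by step:
Start: pos=(0,0), heading=0, pen down
FD 4: (0,0) -> (4,0) [heading=0, draw]
FD 2: (4,0) -> (6,0) [heading=0, draw]
FD 17: (6,0) -> (23,0) [heading=0, draw]
LT 16: heading 0 -> 16
PU: pen up
LT 90: heading 16 -> 106
FD 15: (23,0) -> (18.865,14.419) [heading=106, move]
FD 6: (18.865,14.419) -> (17.212,20.186) [heading=106, move]
Final: pos=(17.212,20.186), heading=106, 3 segment(s) drawn

Answer: 106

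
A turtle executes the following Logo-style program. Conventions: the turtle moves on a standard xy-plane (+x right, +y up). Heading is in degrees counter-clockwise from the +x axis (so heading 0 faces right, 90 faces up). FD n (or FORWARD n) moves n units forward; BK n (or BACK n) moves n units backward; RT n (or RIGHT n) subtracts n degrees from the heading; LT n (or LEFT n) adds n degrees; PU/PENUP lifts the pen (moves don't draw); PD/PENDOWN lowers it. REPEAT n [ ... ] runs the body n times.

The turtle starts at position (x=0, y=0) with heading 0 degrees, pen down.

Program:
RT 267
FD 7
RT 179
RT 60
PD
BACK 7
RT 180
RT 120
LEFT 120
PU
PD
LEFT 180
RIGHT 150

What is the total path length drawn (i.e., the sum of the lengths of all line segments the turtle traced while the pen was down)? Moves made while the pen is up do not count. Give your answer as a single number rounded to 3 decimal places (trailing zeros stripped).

Answer: 14

Derivation:
Executing turtle program step by step:
Start: pos=(0,0), heading=0, pen down
RT 267: heading 0 -> 93
FD 7: (0,0) -> (-0.366,6.99) [heading=93, draw]
RT 179: heading 93 -> 274
RT 60: heading 274 -> 214
PD: pen down
BK 7: (-0.366,6.99) -> (5.437,10.905) [heading=214, draw]
RT 180: heading 214 -> 34
RT 120: heading 34 -> 274
LT 120: heading 274 -> 34
PU: pen up
PD: pen down
LT 180: heading 34 -> 214
RT 150: heading 214 -> 64
Final: pos=(5.437,10.905), heading=64, 2 segment(s) drawn

Segment lengths:
  seg 1: (0,0) -> (-0.366,6.99), length = 7
  seg 2: (-0.366,6.99) -> (5.437,10.905), length = 7
Total = 14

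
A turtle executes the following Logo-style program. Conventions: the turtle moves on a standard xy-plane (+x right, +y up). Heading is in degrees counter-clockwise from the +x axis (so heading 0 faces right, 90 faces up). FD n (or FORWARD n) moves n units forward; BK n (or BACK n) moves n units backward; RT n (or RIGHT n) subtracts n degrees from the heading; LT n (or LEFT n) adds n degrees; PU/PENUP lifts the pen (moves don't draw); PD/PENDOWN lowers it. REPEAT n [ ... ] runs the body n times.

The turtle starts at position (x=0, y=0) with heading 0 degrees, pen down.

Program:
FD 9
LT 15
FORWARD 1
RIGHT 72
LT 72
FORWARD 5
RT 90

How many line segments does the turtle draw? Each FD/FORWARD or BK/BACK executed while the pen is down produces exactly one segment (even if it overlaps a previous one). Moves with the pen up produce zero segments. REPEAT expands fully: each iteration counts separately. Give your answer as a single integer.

Answer: 3

Derivation:
Executing turtle program step by step:
Start: pos=(0,0), heading=0, pen down
FD 9: (0,0) -> (9,0) [heading=0, draw]
LT 15: heading 0 -> 15
FD 1: (9,0) -> (9.966,0.259) [heading=15, draw]
RT 72: heading 15 -> 303
LT 72: heading 303 -> 15
FD 5: (9.966,0.259) -> (14.796,1.553) [heading=15, draw]
RT 90: heading 15 -> 285
Final: pos=(14.796,1.553), heading=285, 3 segment(s) drawn
Segments drawn: 3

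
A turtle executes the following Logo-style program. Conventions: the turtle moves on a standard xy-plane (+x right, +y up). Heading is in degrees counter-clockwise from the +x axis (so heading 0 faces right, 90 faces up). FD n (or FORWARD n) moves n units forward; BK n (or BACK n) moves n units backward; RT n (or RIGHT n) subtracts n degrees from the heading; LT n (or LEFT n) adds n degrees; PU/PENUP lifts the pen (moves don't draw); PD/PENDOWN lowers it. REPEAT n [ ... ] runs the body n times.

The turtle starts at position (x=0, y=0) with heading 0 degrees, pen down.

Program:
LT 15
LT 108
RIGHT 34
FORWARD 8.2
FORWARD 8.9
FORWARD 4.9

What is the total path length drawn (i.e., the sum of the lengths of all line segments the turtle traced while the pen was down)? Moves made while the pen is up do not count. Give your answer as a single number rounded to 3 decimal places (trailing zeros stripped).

Executing turtle program step by step:
Start: pos=(0,0), heading=0, pen down
LT 15: heading 0 -> 15
LT 108: heading 15 -> 123
RT 34: heading 123 -> 89
FD 8.2: (0,0) -> (0.143,8.199) [heading=89, draw]
FD 8.9: (0.143,8.199) -> (0.298,17.097) [heading=89, draw]
FD 4.9: (0.298,17.097) -> (0.384,21.997) [heading=89, draw]
Final: pos=(0.384,21.997), heading=89, 3 segment(s) drawn

Segment lengths:
  seg 1: (0,0) -> (0.143,8.199), length = 8.2
  seg 2: (0.143,8.199) -> (0.298,17.097), length = 8.9
  seg 3: (0.298,17.097) -> (0.384,21.997), length = 4.9
Total = 22

Answer: 22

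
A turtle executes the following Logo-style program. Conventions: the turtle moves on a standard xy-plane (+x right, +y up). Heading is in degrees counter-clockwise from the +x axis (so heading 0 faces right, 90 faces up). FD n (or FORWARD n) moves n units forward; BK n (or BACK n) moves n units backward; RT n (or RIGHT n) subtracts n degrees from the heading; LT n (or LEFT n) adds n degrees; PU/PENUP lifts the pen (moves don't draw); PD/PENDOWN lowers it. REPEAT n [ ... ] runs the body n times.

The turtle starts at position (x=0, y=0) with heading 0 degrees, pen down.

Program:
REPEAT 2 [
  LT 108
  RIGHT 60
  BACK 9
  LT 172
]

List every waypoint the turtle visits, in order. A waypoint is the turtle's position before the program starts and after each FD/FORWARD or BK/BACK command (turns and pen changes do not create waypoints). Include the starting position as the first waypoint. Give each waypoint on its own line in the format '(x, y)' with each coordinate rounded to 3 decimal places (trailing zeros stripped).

Executing turtle program step by step:
Start: pos=(0,0), heading=0, pen down
REPEAT 2 [
  -- iteration 1/2 --
  LT 108: heading 0 -> 108
  RT 60: heading 108 -> 48
  BK 9: (0,0) -> (-6.022,-6.688) [heading=48, draw]
  LT 172: heading 48 -> 220
  -- iteration 2/2 --
  LT 108: heading 220 -> 328
  RT 60: heading 328 -> 268
  BK 9: (-6.022,-6.688) -> (-5.708,2.306) [heading=268, draw]
  LT 172: heading 268 -> 80
]
Final: pos=(-5.708,2.306), heading=80, 2 segment(s) drawn
Waypoints (3 total):
(0, 0)
(-6.022, -6.688)
(-5.708, 2.306)

Answer: (0, 0)
(-6.022, -6.688)
(-5.708, 2.306)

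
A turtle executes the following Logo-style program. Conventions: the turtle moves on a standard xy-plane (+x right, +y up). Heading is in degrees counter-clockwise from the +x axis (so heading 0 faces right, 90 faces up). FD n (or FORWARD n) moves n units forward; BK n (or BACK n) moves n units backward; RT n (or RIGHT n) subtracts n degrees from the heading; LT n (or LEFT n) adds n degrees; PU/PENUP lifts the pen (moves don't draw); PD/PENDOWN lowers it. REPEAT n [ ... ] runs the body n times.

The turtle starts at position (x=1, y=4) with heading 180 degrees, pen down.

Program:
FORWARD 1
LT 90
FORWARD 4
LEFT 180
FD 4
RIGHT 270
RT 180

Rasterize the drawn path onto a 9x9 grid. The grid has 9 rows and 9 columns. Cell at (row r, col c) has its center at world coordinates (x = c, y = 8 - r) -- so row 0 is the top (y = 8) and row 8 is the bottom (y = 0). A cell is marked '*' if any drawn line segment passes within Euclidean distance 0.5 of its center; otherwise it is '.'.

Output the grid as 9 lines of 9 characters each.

Segment 0: (1,4) -> (0,4)
Segment 1: (0,4) -> (-0,0)
Segment 2: (-0,0) -> (0,4)

Answer: .........
.........
.........
.........
**.......
*........
*........
*........
*........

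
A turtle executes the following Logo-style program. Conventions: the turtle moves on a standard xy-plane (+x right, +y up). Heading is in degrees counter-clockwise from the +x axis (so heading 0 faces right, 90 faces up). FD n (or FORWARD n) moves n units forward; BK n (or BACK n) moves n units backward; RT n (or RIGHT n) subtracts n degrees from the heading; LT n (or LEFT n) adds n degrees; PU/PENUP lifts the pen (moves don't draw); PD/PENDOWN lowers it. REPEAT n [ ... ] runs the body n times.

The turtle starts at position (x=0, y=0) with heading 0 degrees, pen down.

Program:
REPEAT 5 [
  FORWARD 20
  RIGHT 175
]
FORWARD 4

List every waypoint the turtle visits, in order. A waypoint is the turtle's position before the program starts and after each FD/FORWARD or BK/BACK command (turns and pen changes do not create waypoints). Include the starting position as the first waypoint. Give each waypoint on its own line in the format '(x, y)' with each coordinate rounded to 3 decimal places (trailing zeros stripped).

Answer: (0, 0)
(20, 0)
(0.076, -1.743)
(19.772, 1.73)
(0.454, -3.447)
(19.248, 3.394)
(15.622, 1.703)

Derivation:
Executing turtle program step by step:
Start: pos=(0,0), heading=0, pen down
REPEAT 5 [
  -- iteration 1/5 --
  FD 20: (0,0) -> (20,0) [heading=0, draw]
  RT 175: heading 0 -> 185
  -- iteration 2/5 --
  FD 20: (20,0) -> (0.076,-1.743) [heading=185, draw]
  RT 175: heading 185 -> 10
  -- iteration 3/5 --
  FD 20: (0.076,-1.743) -> (19.772,1.73) [heading=10, draw]
  RT 175: heading 10 -> 195
  -- iteration 4/5 --
  FD 20: (19.772,1.73) -> (0.454,-3.447) [heading=195, draw]
  RT 175: heading 195 -> 20
  -- iteration 5/5 --
  FD 20: (0.454,-3.447) -> (19.248,3.394) [heading=20, draw]
  RT 175: heading 20 -> 205
]
FD 4: (19.248,3.394) -> (15.622,1.703) [heading=205, draw]
Final: pos=(15.622,1.703), heading=205, 6 segment(s) drawn
Waypoints (7 total):
(0, 0)
(20, 0)
(0.076, -1.743)
(19.772, 1.73)
(0.454, -3.447)
(19.248, 3.394)
(15.622, 1.703)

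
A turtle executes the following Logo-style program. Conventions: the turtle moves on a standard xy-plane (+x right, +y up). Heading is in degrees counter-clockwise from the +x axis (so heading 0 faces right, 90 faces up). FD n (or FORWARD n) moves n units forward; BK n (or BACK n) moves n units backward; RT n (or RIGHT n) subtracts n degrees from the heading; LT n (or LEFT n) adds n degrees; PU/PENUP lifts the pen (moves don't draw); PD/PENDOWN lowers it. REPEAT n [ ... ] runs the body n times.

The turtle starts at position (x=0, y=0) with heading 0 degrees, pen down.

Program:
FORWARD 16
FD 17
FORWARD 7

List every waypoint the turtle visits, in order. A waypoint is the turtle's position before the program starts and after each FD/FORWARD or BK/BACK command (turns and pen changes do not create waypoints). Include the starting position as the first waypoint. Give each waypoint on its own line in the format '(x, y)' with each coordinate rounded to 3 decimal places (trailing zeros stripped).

Answer: (0, 0)
(16, 0)
(33, 0)
(40, 0)

Derivation:
Executing turtle program step by step:
Start: pos=(0,0), heading=0, pen down
FD 16: (0,0) -> (16,0) [heading=0, draw]
FD 17: (16,0) -> (33,0) [heading=0, draw]
FD 7: (33,0) -> (40,0) [heading=0, draw]
Final: pos=(40,0), heading=0, 3 segment(s) drawn
Waypoints (4 total):
(0, 0)
(16, 0)
(33, 0)
(40, 0)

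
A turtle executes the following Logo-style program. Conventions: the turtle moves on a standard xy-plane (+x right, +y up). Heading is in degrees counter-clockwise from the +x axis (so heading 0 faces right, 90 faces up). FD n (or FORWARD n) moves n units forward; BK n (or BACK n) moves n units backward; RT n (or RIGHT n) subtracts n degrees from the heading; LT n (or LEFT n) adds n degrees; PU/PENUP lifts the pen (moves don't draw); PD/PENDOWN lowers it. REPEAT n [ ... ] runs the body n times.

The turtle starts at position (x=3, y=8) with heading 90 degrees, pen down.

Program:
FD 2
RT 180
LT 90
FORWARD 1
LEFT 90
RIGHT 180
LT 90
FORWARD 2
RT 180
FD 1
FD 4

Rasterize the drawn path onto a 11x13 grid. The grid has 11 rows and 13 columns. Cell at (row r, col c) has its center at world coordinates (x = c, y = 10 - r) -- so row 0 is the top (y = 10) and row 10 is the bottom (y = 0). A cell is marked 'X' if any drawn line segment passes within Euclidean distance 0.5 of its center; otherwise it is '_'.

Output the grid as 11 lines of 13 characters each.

Segment 0: (3,8) -> (3,10)
Segment 1: (3,10) -> (4,10)
Segment 2: (4,10) -> (6,10)
Segment 3: (6,10) -> (5,10)
Segment 4: (5,10) -> (1,10)

Answer: _XXXXXX______
___X_________
___X_________
_____________
_____________
_____________
_____________
_____________
_____________
_____________
_____________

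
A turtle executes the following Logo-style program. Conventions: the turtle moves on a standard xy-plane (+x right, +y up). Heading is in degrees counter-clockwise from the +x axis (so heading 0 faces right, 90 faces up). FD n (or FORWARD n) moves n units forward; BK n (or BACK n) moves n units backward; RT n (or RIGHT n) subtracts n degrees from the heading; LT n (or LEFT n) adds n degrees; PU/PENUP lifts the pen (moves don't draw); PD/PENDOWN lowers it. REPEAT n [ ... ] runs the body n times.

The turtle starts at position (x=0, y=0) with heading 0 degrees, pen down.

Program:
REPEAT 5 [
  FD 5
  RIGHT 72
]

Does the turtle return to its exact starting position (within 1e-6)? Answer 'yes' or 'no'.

Executing turtle program step by step:
Start: pos=(0,0), heading=0, pen down
REPEAT 5 [
  -- iteration 1/5 --
  FD 5: (0,0) -> (5,0) [heading=0, draw]
  RT 72: heading 0 -> 288
  -- iteration 2/5 --
  FD 5: (5,0) -> (6.545,-4.755) [heading=288, draw]
  RT 72: heading 288 -> 216
  -- iteration 3/5 --
  FD 5: (6.545,-4.755) -> (2.5,-7.694) [heading=216, draw]
  RT 72: heading 216 -> 144
  -- iteration 4/5 --
  FD 5: (2.5,-7.694) -> (-1.545,-4.755) [heading=144, draw]
  RT 72: heading 144 -> 72
  -- iteration 5/5 --
  FD 5: (-1.545,-4.755) -> (0,0) [heading=72, draw]
  RT 72: heading 72 -> 0
]
Final: pos=(0,0), heading=0, 5 segment(s) drawn

Start position: (0, 0)
Final position: (0, 0)
Distance = 0; < 1e-6 -> CLOSED

Answer: yes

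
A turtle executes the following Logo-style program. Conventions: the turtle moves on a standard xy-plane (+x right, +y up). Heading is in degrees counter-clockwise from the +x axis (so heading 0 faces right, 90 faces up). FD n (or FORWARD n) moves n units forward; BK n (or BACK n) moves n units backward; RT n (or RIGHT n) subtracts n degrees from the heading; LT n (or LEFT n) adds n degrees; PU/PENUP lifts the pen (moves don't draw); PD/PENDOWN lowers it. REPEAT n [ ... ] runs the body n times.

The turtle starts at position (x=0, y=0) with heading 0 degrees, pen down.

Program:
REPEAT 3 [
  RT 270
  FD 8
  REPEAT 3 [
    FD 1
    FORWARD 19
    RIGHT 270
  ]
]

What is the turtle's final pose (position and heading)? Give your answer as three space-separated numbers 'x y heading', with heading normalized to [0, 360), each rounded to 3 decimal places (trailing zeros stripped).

Executing turtle program step by step:
Start: pos=(0,0), heading=0, pen down
REPEAT 3 [
  -- iteration 1/3 --
  RT 270: heading 0 -> 90
  FD 8: (0,0) -> (0,8) [heading=90, draw]
  REPEAT 3 [
    -- iteration 1/3 --
    FD 1: (0,8) -> (0,9) [heading=90, draw]
    FD 19: (0,9) -> (0,28) [heading=90, draw]
    RT 270: heading 90 -> 180
    -- iteration 2/3 --
    FD 1: (0,28) -> (-1,28) [heading=180, draw]
    FD 19: (-1,28) -> (-20,28) [heading=180, draw]
    RT 270: heading 180 -> 270
    -- iteration 3/3 --
    FD 1: (-20,28) -> (-20,27) [heading=270, draw]
    FD 19: (-20,27) -> (-20,8) [heading=270, draw]
    RT 270: heading 270 -> 0
  ]
  -- iteration 2/3 --
  RT 270: heading 0 -> 90
  FD 8: (-20,8) -> (-20,16) [heading=90, draw]
  REPEAT 3 [
    -- iteration 1/3 --
    FD 1: (-20,16) -> (-20,17) [heading=90, draw]
    FD 19: (-20,17) -> (-20,36) [heading=90, draw]
    RT 270: heading 90 -> 180
    -- iteration 2/3 --
    FD 1: (-20,36) -> (-21,36) [heading=180, draw]
    FD 19: (-21,36) -> (-40,36) [heading=180, draw]
    RT 270: heading 180 -> 270
    -- iteration 3/3 --
    FD 1: (-40,36) -> (-40,35) [heading=270, draw]
    FD 19: (-40,35) -> (-40,16) [heading=270, draw]
    RT 270: heading 270 -> 0
  ]
  -- iteration 3/3 --
  RT 270: heading 0 -> 90
  FD 8: (-40,16) -> (-40,24) [heading=90, draw]
  REPEAT 3 [
    -- iteration 1/3 --
    FD 1: (-40,24) -> (-40,25) [heading=90, draw]
    FD 19: (-40,25) -> (-40,44) [heading=90, draw]
    RT 270: heading 90 -> 180
    -- iteration 2/3 --
    FD 1: (-40,44) -> (-41,44) [heading=180, draw]
    FD 19: (-41,44) -> (-60,44) [heading=180, draw]
    RT 270: heading 180 -> 270
    -- iteration 3/3 --
    FD 1: (-60,44) -> (-60,43) [heading=270, draw]
    FD 19: (-60,43) -> (-60,24) [heading=270, draw]
    RT 270: heading 270 -> 0
  ]
]
Final: pos=(-60,24), heading=0, 21 segment(s) drawn

Answer: -60 24 0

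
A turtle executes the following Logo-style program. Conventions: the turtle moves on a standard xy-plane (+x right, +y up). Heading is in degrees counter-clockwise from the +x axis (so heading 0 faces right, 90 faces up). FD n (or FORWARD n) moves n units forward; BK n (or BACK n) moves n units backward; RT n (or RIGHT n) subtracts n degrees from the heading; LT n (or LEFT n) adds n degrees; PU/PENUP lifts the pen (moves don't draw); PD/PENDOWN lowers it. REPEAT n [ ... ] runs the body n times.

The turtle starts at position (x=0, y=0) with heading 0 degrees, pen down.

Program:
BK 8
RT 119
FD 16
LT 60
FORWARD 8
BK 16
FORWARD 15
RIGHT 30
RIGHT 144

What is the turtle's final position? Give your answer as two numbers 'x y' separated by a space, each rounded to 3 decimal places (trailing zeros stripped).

Answer: -12.152 -19.994

Derivation:
Executing turtle program step by step:
Start: pos=(0,0), heading=0, pen down
BK 8: (0,0) -> (-8,0) [heading=0, draw]
RT 119: heading 0 -> 241
FD 16: (-8,0) -> (-15.757,-13.994) [heading=241, draw]
LT 60: heading 241 -> 301
FD 8: (-15.757,-13.994) -> (-11.637,-20.851) [heading=301, draw]
BK 16: (-11.637,-20.851) -> (-19.877,-7.137) [heading=301, draw]
FD 15: (-19.877,-7.137) -> (-12.152,-19.994) [heading=301, draw]
RT 30: heading 301 -> 271
RT 144: heading 271 -> 127
Final: pos=(-12.152,-19.994), heading=127, 5 segment(s) drawn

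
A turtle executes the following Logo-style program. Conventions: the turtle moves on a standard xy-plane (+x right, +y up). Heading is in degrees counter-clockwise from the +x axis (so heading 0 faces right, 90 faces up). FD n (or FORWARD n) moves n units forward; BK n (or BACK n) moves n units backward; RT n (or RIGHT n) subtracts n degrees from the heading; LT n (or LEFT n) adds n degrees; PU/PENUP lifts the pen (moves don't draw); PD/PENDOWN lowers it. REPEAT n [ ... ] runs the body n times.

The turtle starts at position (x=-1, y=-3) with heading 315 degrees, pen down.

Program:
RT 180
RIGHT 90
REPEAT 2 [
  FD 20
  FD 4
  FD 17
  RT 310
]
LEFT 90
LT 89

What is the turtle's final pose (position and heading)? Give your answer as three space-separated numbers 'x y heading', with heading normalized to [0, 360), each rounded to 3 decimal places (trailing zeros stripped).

Executing turtle program step by step:
Start: pos=(-1,-3), heading=315, pen down
RT 180: heading 315 -> 135
RT 90: heading 135 -> 45
REPEAT 2 [
  -- iteration 1/2 --
  FD 20: (-1,-3) -> (13.142,11.142) [heading=45, draw]
  FD 4: (13.142,11.142) -> (15.971,13.971) [heading=45, draw]
  FD 17: (15.971,13.971) -> (27.991,25.991) [heading=45, draw]
  RT 310: heading 45 -> 95
  -- iteration 2/2 --
  FD 20: (27.991,25.991) -> (26.248,45.915) [heading=95, draw]
  FD 4: (26.248,45.915) -> (25.9,49.9) [heading=95, draw]
  FD 17: (25.9,49.9) -> (24.418,66.835) [heading=95, draw]
  RT 310: heading 95 -> 145
]
LT 90: heading 145 -> 235
LT 89: heading 235 -> 324
Final: pos=(24.418,66.835), heading=324, 6 segment(s) drawn

Answer: 24.418 66.835 324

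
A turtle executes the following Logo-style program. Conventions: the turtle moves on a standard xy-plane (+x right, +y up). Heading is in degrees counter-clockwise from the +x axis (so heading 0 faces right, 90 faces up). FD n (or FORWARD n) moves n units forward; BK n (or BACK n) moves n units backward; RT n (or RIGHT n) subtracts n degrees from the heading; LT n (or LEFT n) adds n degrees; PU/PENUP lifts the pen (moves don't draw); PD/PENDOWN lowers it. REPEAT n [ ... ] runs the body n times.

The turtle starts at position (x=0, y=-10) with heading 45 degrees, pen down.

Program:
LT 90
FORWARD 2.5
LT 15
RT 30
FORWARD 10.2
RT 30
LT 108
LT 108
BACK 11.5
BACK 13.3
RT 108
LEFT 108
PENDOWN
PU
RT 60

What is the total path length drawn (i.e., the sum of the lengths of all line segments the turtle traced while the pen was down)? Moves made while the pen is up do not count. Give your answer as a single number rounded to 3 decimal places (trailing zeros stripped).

Executing turtle program step by step:
Start: pos=(0,-10), heading=45, pen down
LT 90: heading 45 -> 135
FD 2.5: (0,-10) -> (-1.768,-8.232) [heading=135, draw]
LT 15: heading 135 -> 150
RT 30: heading 150 -> 120
FD 10.2: (-1.768,-8.232) -> (-6.868,0.601) [heading=120, draw]
RT 30: heading 120 -> 90
LT 108: heading 90 -> 198
LT 108: heading 198 -> 306
BK 11.5: (-6.868,0.601) -> (-13.627,9.905) [heading=306, draw]
BK 13.3: (-13.627,9.905) -> (-21.445,20.665) [heading=306, draw]
RT 108: heading 306 -> 198
LT 108: heading 198 -> 306
PD: pen down
PU: pen up
RT 60: heading 306 -> 246
Final: pos=(-21.445,20.665), heading=246, 4 segment(s) drawn

Segment lengths:
  seg 1: (0,-10) -> (-1.768,-8.232), length = 2.5
  seg 2: (-1.768,-8.232) -> (-6.868,0.601), length = 10.2
  seg 3: (-6.868,0.601) -> (-13.627,9.905), length = 11.5
  seg 4: (-13.627,9.905) -> (-21.445,20.665), length = 13.3
Total = 37.5

Answer: 37.5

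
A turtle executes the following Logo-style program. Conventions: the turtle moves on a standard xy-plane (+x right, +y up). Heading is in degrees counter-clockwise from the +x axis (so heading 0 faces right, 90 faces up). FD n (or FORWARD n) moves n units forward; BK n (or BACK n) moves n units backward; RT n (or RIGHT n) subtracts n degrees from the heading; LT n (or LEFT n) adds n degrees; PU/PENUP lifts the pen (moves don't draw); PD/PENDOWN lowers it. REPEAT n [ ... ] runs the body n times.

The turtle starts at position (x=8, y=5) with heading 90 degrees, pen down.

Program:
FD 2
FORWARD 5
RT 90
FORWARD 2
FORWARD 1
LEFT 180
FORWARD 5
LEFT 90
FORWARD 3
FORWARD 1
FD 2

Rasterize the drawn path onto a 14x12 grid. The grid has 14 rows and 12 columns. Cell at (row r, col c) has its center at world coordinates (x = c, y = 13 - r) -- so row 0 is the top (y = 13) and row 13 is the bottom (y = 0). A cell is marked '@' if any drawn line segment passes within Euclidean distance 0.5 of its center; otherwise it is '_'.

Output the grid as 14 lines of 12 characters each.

Segment 0: (8,5) -> (8,7)
Segment 1: (8,7) -> (8,12)
Segment 2: (8,12) -> (10,12)
Segment 3: (10,12) -> (11,12)
Segment 4: (11,12) -> (6,12)
Segment 5: (6,12) -> (6,9)
Segment 6: (6,9) -> (6,8)
Segment 7: (6,8) -> (6,6)

Answer: ____________
______@@@@@@
______@_@___
______@_@___
______@_@___
______@_@___
______@_@___
______@_@___
________@___
____________
____________
____________
____________
____________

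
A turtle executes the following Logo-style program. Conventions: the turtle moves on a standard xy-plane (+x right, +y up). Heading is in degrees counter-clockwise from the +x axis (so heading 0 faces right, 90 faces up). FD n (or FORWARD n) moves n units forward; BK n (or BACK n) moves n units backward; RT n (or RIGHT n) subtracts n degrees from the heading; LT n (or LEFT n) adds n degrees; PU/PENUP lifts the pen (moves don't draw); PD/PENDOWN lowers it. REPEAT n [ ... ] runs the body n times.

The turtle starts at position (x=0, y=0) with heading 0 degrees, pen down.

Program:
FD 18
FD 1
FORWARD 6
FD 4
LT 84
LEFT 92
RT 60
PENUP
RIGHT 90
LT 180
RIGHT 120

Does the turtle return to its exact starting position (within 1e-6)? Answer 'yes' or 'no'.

Executing turtle program step by step:
Start: pos=(0,0), heading=0, pen down
FD 18: (0,0) -> (18,0) [heading=0, draw]
FD 1: (18,0) -> (19,0) [heading=0, draw]
FD 6: (19,0) -> (25,0) [heading=0, draw]
FD 4: (25,0) -> (29,0) [heading=0, draw]
LT 84: heading 0 -> 84
LT 92: heading 84 -> 176
RT 60: heading 176 -> 116
PU: pen up
RT 90: heading 116 -> 26
LT 180: heading 26 -> 206
RT 120: heading 206 -> 86
Final: pos=(29,0), heading=86, 4 segment(s) drawn

Start position: (0, 0)
Final position: (29, 0)
Distance = 29; >= 1e-6 -> NOT closed

Answer: no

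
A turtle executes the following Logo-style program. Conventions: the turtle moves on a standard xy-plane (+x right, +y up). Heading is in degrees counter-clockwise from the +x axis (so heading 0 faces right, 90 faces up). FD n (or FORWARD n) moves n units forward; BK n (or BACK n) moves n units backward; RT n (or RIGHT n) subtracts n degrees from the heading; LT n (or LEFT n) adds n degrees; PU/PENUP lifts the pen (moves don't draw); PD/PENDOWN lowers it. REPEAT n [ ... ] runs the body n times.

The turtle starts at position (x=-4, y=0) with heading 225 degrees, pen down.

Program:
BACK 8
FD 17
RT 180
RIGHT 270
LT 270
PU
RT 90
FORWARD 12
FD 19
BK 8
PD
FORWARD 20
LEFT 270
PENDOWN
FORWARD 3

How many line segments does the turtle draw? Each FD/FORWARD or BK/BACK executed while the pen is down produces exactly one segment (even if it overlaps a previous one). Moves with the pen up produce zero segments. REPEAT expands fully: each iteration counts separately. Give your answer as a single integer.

Answer: 4

Derivation:
Executing turtle program step by step:
Start: pos=(-4,0), heading=225, pen down
BK 8: (-4,0) -> (1.657,5.657) [heading=225, draw]
FD 17: (1.657,5.657) -> (-10.364,-6.364) [heading=225, draw]
RT 180: heading 225 -> 45
RT 270: heading 45 -> 135
LT 270: heading 135 -> 45
PU: pen up
RT 90: heading 45 -> 315
FD 12: (-10.364,-6.364) -> (-1.879,-14.849) [heading=315, move]
FD 19: (-1.879,-14.849) -> (11.556,-28.284) [heading=315, move]
BK 8: (11.556,-28.284) -> (5.899,-22.627) [heading=315, move]
PD: pen down
FD 20: (5.899,-22.627) -> (20.042,-36.77) [heading=315, draw]
LT 270: heading 315 -> 225
PD: pen down
FD 3: (20.042,-36.77) -> (17.92,-38.891) [heading=225, draw]
Final: pos=(17.92,-38.891), heading=225, 4 segment(s) drawn
Segments drawn: 4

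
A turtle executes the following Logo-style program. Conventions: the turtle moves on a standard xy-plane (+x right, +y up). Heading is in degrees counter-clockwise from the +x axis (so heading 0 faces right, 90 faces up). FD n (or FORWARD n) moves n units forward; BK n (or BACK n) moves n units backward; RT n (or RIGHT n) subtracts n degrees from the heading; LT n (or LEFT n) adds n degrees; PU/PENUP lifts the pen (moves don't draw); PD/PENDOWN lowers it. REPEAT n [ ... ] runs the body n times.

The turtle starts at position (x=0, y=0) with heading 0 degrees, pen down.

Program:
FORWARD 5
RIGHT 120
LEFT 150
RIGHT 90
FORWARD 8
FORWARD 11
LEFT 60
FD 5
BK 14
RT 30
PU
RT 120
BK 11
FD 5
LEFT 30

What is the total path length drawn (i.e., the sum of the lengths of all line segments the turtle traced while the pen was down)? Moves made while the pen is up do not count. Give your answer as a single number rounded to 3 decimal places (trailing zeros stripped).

Executing turtle program step by step:
Start: pos=(0,0), heading=0, pen down
FD 5: (0,0) -> (5,0) [heading=0, draw]
RT 120: heading 0 -> 240
LT 150: heading 240 -> 30
RT 90: heading 30 -> 300
FD 8: (5,0) -> (9,-6.928) [heading=300, draw]
FD 11: (9,-6.928) -> (14.5,-16.454) [heading=300, draw]
LT 60: heading 300 -> 0
FD 5: (14.5,-16.454) -> (19.5,-16.454) [heading=0, draw]
BK 14: (19.5,-16.454) -> (5.5,-16.454) [heading=0, draw]
RT 30: heading 0 -> 330
PU: pen up
RT 120: heading 330 -> 210
BK 11: (5.5,-16.454) -> (15.026,-10.954) [heading=210, move]
FD 5: (15.026,-10.954) -> (10.696,-13.454) [heading=210, move]
LT 30: heading 210 -> 240
Final: pos=(10.696,-13.454), heading=240, 5 segment(s) drawn

Segment lengths:
  seg 1: (0,0) -> (5,0), length = 5
  seg 2: (5,0) -> (9,-6.928), length = 8
  seg 3: (9,-6.928) -> (14.5,-16.454), length = 11
  seg 4: (14.5,-16.454) -> (19.5,-16.454), length = 5
  seg 5: (19.5,-16.454) -> (5.5,-16.454), length = 14
Total = 43

Answer: 43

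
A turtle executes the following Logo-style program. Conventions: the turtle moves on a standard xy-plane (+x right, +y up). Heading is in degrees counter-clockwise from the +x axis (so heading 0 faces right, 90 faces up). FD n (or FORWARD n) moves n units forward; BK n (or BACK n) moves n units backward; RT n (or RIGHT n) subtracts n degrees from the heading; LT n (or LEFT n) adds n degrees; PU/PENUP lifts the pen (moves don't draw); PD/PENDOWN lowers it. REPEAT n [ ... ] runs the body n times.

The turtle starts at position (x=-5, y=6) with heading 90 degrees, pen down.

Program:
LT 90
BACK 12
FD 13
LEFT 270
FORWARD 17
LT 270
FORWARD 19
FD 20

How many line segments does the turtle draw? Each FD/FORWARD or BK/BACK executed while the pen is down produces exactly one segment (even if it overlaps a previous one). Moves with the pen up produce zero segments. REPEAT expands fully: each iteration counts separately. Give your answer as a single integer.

Answer: 5

Derivation:
Executing turtle program step by step:
Start: pos=(-5,6), heading=90, pen down
LT 90: heading 90 -> 180
BK 12: (-5,6) -> (7,6) [heading=180, draw]
FD 13: (7,6) -> (-6,6) [heading=180, draw]
LT 270: heading 180 -> 90
FD 17: (-6,6) -> (-6,23) [heading=90, draw]
LT 270: heading 90 -> 0
FD 19: (-6,23) -> (13,23) [heading=0, draw]
FD 20: (13,23) -> (33,23) [heading=0, draw]
Final: pos=(33,23), heading=0, 5 segment(s) drawn
Segments drawn: 5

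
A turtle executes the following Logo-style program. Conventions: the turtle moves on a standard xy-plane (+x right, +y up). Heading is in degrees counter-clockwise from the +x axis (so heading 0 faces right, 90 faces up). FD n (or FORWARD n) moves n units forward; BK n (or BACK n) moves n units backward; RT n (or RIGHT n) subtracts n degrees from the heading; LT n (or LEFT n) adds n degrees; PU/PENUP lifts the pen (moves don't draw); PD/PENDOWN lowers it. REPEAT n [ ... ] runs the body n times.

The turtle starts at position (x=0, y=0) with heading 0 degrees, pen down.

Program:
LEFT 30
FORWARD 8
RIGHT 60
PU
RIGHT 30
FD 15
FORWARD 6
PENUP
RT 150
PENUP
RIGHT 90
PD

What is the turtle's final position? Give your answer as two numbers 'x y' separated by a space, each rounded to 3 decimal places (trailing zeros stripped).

Answer: 17.428 -14.187

Derivation:
Executing turtle program step by step:
Start: pos=(0,0), heading=0, pen down
LT 30: heading 0 -> 30
FD 8: (0,0) -> (6.928,4) [heading=30, draw]
RT 60: heading 30 -> 330
PU: pen up
RT 30: heading 330 -> 300
FD 15: (6.928,4) -> (14.428,-8.99) [heading=300, move]
FD 6: (14.428,-8.99) -> (17.428,-14.187) [heading=300, move]
PU: pen up
RT 150: heading 300 -> 150
PU: pen up
RT 90: heading 150 -> 60
PD: pen down
Final: pos=(17.428,-14.187), heading=60, 1 segment(s) drawn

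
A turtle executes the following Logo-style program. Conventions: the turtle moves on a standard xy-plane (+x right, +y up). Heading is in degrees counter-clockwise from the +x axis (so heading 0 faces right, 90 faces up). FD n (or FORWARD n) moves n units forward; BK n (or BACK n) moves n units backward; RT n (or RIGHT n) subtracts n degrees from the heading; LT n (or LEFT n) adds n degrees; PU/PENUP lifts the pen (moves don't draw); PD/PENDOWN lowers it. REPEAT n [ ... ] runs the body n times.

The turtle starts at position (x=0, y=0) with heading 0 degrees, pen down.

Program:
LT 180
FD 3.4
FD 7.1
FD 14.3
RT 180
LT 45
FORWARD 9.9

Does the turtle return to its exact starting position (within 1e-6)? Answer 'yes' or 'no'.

Executing turtle program step by step:
Start: pos=(0,0), heading=0, pen down
LT 180: heading 0 -> 180
FD 3.4: (0,0) -> (-3.4,0) [heading=180, draw]
FD 7.1: (-3.4,0) -> (-10.5,0) [heading=180, draw]
FD 14.3: (-10.5,0) -> (-24.8,0) [heading=180, draw]
RT 180: heading 180 -> 0
LT 45: heading 0 -> 45
FD 9.9: (-24.8,0) -> (-17.8,7) [heading=45, draw]
Final: pos=(-17.8,7), heading=45, 4 segment(s) drawn

Start position: (0, 0)
Final position: (-17.8, 7)
Distance = 19.127; >= 1e-6 -> NOT closed

Answer: no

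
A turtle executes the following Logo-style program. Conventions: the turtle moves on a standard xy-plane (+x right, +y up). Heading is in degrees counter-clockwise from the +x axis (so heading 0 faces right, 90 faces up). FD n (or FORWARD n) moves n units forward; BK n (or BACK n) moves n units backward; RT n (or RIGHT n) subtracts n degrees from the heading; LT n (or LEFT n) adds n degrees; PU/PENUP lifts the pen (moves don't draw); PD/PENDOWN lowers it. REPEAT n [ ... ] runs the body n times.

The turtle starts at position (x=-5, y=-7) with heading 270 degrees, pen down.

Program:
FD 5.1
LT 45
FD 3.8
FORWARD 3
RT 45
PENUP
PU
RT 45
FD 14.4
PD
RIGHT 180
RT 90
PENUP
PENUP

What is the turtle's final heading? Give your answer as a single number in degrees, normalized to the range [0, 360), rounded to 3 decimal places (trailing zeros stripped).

Answer: 315

Derivation:
Executing turtle program step by step:
Start: pos=(-5,-7), heading=270, pen down
FD 5.1: (-5,-7) -> (-5,-12.1) [heading=270, draw]
LT 45: heading 270 -> 315
FD 3.8: (-5,-12.1) -> (-2.313,-14.787) [heading=315, draw]
FD 3: (-2.313,-14.787) -> (-0.192,-16.908) [heading=315, draw]
RT 45: heading 315 -> 270
PU: pen up
PU: pen up
RT 45: heading 270 -> 225
FD 14.4: (-0.192,-16.908) -> (-10.374,-27.091) [heading=225, move]
PD: pen down
RT 180: heading 225 -> 45
RT 90: heading 45 -> 315
PU: pen up
PU: pen up
Final: pos=(-10.374,-27.091), heading=315, 3 segment(s) drawn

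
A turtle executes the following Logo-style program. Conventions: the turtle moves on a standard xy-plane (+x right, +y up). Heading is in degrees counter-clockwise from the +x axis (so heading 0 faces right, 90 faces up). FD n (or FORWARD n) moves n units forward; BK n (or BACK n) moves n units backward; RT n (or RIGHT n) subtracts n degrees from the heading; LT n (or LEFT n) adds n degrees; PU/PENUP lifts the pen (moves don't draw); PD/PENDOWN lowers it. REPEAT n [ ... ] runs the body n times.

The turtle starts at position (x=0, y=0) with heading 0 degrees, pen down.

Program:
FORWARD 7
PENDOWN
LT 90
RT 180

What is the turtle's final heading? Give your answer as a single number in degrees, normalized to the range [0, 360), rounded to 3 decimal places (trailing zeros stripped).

Answer: 270

Derivation:
Executing turtle program step by step:
Start: pos=(0,0), heading=0, pen down
FD 7: (0,0) -> (7,0) [heading=0, draw]
PD: pen down
LT 90: heading 0 -> 90
RT 180: heading 90 -> 270
Final: pos=(7,0), heading=270, 1 segment(s) drawn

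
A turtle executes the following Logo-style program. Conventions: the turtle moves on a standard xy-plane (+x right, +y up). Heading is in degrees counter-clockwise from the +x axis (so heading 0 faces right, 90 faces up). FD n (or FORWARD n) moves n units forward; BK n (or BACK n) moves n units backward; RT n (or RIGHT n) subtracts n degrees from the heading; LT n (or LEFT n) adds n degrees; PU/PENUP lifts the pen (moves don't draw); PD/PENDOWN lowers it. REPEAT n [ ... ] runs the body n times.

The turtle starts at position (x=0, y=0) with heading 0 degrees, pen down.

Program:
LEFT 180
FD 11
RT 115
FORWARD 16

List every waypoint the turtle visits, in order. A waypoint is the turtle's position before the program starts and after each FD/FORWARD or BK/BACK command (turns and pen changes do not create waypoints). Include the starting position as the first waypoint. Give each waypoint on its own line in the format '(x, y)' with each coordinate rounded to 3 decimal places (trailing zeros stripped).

Answer: (0, 0)
(-11, 0)
(-4.238, 14.501)

Derivation:
Executing turtle program step by step:
Start: pos=(0,0), heading=0, pen down
LT 180: heading 0 -> 180
FD 11: (0,0) -> (-11,0) [heading=180, draw]
RT 115: heading 180 -> 65
FD 16: (-11,0) -> (-4.238,14.501) [heading=65, draw]
Final: pos=(-4.238,14.501), heading=65, 2 segment(s) drawn
Waypoints (3 total):
(0, 0)
(-11, 0)
(-4.238, 14.501)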